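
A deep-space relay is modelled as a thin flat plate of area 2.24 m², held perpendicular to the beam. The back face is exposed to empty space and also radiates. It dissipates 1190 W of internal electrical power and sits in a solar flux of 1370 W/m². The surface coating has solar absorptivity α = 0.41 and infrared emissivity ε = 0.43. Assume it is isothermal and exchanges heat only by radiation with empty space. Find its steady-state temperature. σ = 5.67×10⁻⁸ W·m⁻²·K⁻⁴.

T ≈ 387 K

At steady state, absorbed solar power + internal power = radiated power.
Absorbed: α·S·A_cross = 0.41·1370·2.240 = 1258 W (cross-section A).
Total input = 1258 + 1190 = 2448 W.
Radiated: εσ·A_surf·T⁴ with A_surf = 2A = 4.480 m².
T⁴ = 2448/(0.43·5.67×10⁻⁸·4.480) = 2.241×10¹⁰ K⁴.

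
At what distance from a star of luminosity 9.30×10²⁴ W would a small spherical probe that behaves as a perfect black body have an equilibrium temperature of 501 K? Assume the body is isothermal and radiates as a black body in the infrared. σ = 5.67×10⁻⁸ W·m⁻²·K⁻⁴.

d ≈ 7.20×10⁹ m

For an isothermal black-emitting sphere, (1−a)S·πr² = σ·4πr²·T⁴ ⇒ S = 4σT⁴/(1−a).
S = 4·5.67×10⁻⁸·(501)⁴/1.00 = 14290 W/m².
Flux falls as S = L/(4πd²), so d = √(L/(4πS)) = √(9.30×10²⁴/(4π·14290)).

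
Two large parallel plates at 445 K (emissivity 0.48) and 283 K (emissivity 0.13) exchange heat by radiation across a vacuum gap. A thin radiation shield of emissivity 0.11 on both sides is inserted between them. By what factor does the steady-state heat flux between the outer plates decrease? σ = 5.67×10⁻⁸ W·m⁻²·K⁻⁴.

factor ≈ 2.96

Without shield: q₀ = σΔ(T⁴)/(1/ε₁+1/ε₂−1) with denominator 8.776.
With shield the two gaps are in series; the resistances add: (1/ε₁+1/ε_s−1)+(1/ε_s+1/ε₂−1) = 10.17+15.78 = 25.96.
Heat-flux ratio q₀/q = 25.96/8.776.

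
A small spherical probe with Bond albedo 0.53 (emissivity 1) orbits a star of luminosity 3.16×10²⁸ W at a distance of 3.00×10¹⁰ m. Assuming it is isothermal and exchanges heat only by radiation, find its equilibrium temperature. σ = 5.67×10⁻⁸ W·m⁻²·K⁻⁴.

T ≈ 1550 K

First find the stellar flux at distance d: S = L/(4πd²) = 3.16×10²⁸/(4π·(3.00×10¹⁰)²) = 2.794×10⁶ W/m².
For an isothermal sphere, absorbed (1−a)S·πr² = emitted σ·4πr²·T⁴, so T⁴ = (1−a)S/(4σ).
T⁴ = 0.470·2.794×10⁶/(4·5.67×10⁻⁸) = 5.790×10¹² K⁴.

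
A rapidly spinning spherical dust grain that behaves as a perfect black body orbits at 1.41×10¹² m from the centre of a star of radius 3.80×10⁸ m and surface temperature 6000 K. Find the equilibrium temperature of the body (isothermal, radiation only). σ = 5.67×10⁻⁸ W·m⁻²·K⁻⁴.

T ≈ 69.6 K

The star's surface emits σT_*⁴; at distance d the flux is S = σT_*⁴(R_*/d)².
S = 5.67×10⁻⁸·(6000)⁴·(3.80×10⁸/1.41×10¹²)² = 5.337 W/m².
For an isothermal sphere T⁴ = (1−a)S/(4σ) = 2.353×10⁷ K⁴.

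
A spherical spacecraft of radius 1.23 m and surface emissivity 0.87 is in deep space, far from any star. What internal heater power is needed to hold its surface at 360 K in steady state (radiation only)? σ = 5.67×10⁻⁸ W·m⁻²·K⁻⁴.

P = εσ·4πr²·T⁴.
4πr² = 19.01 m²; T⁴ = 1.680×10¹⁰ K⁴.
P = 0.87·5.67×10⁻⁸·19.01·1.680×10¹⁰.

P ≈ 15800 W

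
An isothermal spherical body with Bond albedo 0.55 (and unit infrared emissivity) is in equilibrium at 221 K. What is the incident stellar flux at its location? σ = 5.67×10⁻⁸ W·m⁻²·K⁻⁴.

S ≈ 1200 W/m²

(1−a)S·πr² = σ·4πr²·T⁴ ⇒ S = 4σT⁴/(1−a).
S = 4·5.67×10⁻⁸·2.385×10⁹/0.450.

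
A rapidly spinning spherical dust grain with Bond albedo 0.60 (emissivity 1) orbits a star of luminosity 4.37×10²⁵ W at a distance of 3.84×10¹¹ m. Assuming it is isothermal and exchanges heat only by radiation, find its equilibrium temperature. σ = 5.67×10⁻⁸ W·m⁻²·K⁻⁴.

T ≈ 80.3 K

First find the stellar flux at distance d: S = L/(4πd²) = 4.37×10²⁵/(4π·(3.84×10¹¹)²) = 23.58 W/m².
For an isothermal sphere, absorbed (1−a)S·πr² = emitted σ·4πr²·T⁴, so T⁴ = (1−a)S/(4σ).
T⁴ = 0.400·23.58/(4·5.67×10⁻⁸) = 4.159×10⁷ K⁴.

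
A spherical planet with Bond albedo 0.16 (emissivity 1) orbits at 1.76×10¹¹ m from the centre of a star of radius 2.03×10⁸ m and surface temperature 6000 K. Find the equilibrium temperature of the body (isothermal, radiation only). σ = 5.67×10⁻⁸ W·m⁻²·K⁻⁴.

The star's surface emits σT_*⁴; at distance d the flux is S = σT_*⁴(R_*/d)².
S = 5.67×10⁻⁸·(6000)⁴·(2.03×10⁸/1.76×10¹¹)² = 97.76 W/m².
For an isothermal sphere T⁴ = (1−a)S/(4σ) = 3.621×10⁸ K⁴.

T ≈ 138 K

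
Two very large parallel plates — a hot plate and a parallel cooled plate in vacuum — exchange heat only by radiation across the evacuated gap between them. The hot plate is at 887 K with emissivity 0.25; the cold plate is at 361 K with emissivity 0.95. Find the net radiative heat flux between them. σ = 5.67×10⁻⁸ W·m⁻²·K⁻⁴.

For two infinite grey parallel plates, q = σ(T₁⁴ − T₂⁴)/(1/ε₁ + 1/ε₂ − 1).
T₁⁴ − T₂⁴ = 6.190×10¹¹ − 1.698×10¹⁰ = 6.020×10¹¹ K⁴.
1/ε₁ + 1/ε₂ − 1 = 4.000 + 1.053 − 1 = 4.053.
q = 5.67×10⁻⁸ × 6.020×10¹¹ / 4.053.

q ≈ 8420 W/m²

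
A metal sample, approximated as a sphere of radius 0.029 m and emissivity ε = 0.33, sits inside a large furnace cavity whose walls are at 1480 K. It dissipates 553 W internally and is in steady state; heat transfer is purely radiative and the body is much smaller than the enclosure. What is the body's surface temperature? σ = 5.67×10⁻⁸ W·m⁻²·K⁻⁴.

T ≈ 1660 K

For a small grey body in a large enclosure, net radiated power = εσA(T⁴ − T_w⁴).
Steady state: P = εσA(T⁴ − T_w⁴) with A = 4πr² = 0.01057 m².
T⁴ = P/(εσA) + T_w⁴ = 553/(0.33·5.67×10⁻⁸·0.01057) + (1480)⁴
    = 2.797×10¹² + 4.798×10¹² = 7.594×10¹² K⁴.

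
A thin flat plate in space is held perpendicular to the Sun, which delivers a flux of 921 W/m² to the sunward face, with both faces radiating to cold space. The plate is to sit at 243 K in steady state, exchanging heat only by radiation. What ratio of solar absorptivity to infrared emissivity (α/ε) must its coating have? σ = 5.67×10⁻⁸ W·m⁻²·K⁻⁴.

α/ε ≈ 0.429

Balance: αS·A = εσ·2A·T⁴ ⇒ α/ε = 2σT⁴/S.
α/ε = 2·5.67×10⁻⁸·(243)⁴/921 = 2·5.67×10⁻⁸·3.487×10⁹/921.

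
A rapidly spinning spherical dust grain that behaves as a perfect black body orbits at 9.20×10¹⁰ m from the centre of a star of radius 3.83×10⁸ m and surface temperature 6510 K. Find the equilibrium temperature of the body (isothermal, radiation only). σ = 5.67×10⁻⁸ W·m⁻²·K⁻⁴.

The star's surface emits σT_*⁴; at distance d the flux is S = σT_*⁴(R_*/d)².
S = 5.67×10⁻⁸·(6510)⁴·(3.83×10⁸/9.20×10¹⁰)² = 1765 W/m².
For an isothermal sphere T⁴ = (1−a)S/(4σ) = 7.782×10⁹ K⁴.

T ≈ 297 K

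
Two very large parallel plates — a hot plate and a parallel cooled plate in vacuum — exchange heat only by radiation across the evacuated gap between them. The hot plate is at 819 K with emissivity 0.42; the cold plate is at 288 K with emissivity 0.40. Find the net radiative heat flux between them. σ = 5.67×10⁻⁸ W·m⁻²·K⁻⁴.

For two infinite grey parallel plates, q = σ(T₁⁴ − T₂⁴)/(1/ε₁ + 1/ε₂ − 1).
T₁⁴ − T₂⁴ = 4.499×10¹¹ − 6.880×10⁹ = 4.430×10¹¹ K⁴.
1/ε₁ + 1/ε₂ − 1 = 2.381 + 2.500 − 1 = 3.881.
q = 5.67×10⁻⁸ × 4.430×10¹¹ / 3.881.

q ≈ 6470 W/m²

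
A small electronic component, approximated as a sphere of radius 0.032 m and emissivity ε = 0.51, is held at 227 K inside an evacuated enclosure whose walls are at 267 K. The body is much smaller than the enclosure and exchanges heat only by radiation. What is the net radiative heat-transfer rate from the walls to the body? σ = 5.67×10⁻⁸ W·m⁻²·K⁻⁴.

For a small grey body in a large enclosure: P_net = εσA(T_body⁴ − T_wall⁴).
A = 4πr² = 0.01287 m²; T_body⁴ − T_wall⁴ = 2.655×10⁹ − 5.082×10⁹ = -2.427×10⁹ K⁴.
|P_net| = 0.51·5.67×10⁻⁸·0.01287·2.427×10⁹.

P_net ≈ 0.903 W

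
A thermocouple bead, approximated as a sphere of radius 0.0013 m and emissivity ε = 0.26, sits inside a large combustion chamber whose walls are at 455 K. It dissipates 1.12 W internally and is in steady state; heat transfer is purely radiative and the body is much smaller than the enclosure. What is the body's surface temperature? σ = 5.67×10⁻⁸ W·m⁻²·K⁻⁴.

For a small grey body in a large enclosure, net radiated power = εσA(T⁴ − T_w⁴).
Steady state: P = εσA(T⁴ − T_w⁴) with A = 4πr² = 2.124×10⁻⁵ m².
T⁴ = P/(εσA) + T_w⁴ = 1.12/(0.26·5.67×10⁻⁸·2.124×10⁻⁵) + (455)⁴
    = 3.577×10¹² + 4.286×10¹⁰ = 3.620×10¹² K⁴.

T ≈ 1380 K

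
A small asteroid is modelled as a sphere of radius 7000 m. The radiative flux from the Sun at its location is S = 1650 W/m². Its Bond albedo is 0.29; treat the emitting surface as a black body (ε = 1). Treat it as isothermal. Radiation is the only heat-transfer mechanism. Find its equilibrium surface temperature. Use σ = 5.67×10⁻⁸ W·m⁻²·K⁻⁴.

T ≈ 268 K

At equilibrium, absorbed power = emitted power.
Absorbing cross-section = πr² = 1.539×10⁸ m²; emitting surface = 4πr² = 6.158×10⁸ m² (ratio 4).
(1−a)S·A_cross = εσ·A_surf·T⁴  ⇒  T⁴ = (1−a)S/(4σ).
T⁴ = 0.710·1650/(4·5.67×10⁻⁸) = 5.165×10⁹ K⁴.
T = (5.165×10⁹)^(1/4).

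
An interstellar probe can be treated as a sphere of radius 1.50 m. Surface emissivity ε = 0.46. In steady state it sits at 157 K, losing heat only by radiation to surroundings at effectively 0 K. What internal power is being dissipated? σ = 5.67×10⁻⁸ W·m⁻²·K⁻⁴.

P ≈ 448 W

Steady state: P = εσA T⁴.
A = 4πr² = 28.27 m²; T⁴ = (157)⁴ = 6.076×10⁸ K⁴.
P = 0.46 × 5.67×10⁻⁸ × 28.27 × 6.076×10⁸.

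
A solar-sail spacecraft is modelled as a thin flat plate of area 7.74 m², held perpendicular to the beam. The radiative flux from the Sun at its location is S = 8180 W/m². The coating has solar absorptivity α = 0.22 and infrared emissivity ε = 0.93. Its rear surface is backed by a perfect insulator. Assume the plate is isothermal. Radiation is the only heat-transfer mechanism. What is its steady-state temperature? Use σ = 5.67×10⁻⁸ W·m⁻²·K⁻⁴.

T ≈ 430 K

At equilibrium, absorbed power = emitted power.
Absorbing cross-section = A = 7.740 m²; emitting surface = A = 7.740 m² (ratio 1).
αS·A_cross = εσ·A_surf·T⁴  ⇒  T⁴ = αS/(ε·1σ).
T⁴ = 0.220·8180/(0.93·1·5.67×10⁻⁸) = 3.413×10¹⁰ K⁴.
T = (3.413×10¹⁰)^(1/4).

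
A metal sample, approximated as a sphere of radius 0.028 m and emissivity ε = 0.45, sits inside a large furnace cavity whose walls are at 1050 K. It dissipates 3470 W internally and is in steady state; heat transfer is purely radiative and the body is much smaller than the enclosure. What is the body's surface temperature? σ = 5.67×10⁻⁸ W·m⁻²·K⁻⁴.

For a small grey body in a large enclosure, net radiated power = εσA(T⁴ − T_w⁴).
Steady state: P = εσA(T⁴ − T_w⁴) with A = 4πr² = 0.009852 m².
T⁴ = P/(εσA) + T_w⁴ = 3470/(0.45·5.67×10⁻⁸·0.009852) + (1050)⁴
    = 1.380×10¹³ + 1.216×10¹² = 1.502×10¹³ K⁴.

T ≈ 1970 K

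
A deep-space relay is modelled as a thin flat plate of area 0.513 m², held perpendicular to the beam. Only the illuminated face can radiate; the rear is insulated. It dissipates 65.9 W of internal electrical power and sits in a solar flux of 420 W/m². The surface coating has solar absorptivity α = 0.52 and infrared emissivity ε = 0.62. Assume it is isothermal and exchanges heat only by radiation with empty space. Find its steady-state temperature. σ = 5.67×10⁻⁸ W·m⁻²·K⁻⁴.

T ≈ 315 K

At steady state, absorbed solar power + internal power = radiated power.
Absorbed: α·S·A_cross = 0.52·420·0.5130 = 112.0 W (cross-section A).
Total input = 112.0 + 65.9 = 177.9 W.
Radiated: εσ·A_surf·T⁴ with A_surf = A = 0.5130 m².
T⁴ = 177.9/(0.62·5.67×10⁻⁸·0.5130) = 9.867×10⁹ K⁴.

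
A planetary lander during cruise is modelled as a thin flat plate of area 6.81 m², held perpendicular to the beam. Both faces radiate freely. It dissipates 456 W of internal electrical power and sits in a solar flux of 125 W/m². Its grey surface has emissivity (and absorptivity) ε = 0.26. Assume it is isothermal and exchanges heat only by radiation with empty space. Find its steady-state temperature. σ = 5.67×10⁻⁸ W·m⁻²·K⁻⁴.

T ≈ 241 K

At steady state, absorbed solar power + internal power = radiated power.
Absorbed: α·S·A_cross = 0.26·125·6.810 = 221.3 W (cross-section A).
Total input = 221.3 + 456 = 677.3 W.
Radiated: εσ·A_surf·T⁴ with A_surf = 2A = 13.62 m².
T⁴ = 677.3/(0.26·5.67×10⁻⁸·13.62) = 3.373×10⁹ K⁴.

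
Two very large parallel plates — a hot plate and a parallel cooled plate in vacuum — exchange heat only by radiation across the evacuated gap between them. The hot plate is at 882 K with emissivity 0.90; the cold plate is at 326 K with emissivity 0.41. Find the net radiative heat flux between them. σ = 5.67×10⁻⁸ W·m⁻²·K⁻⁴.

q ≈ 13200 W/m²

For two infinite grey parallel plates, q = σ(T₁⁴ − T₂⁴)/(1/ε₁ + 1/ε₂ − 1).
T₁⁴ − T₂⁴ = 6.052×10¹¹ − 1.129×10¹⁰ = 5.939×10¹¹ K⁴.
1/ε₁ + 1/ε₂ − 1 = 1.111 + 2.439 − 1 = 2.550.
q = 5.67×10⁻⁸ × 5.939×10¹¹ / 2.550.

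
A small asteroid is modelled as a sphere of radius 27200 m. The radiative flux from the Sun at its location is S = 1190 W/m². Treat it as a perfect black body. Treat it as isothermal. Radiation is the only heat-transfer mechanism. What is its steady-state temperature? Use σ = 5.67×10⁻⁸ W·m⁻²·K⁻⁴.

At equilibrium, absorbed power = emitted power.
Absorbing cross-section = πr² = 2.324×10⁹ m²; emitting surface = 4πr² = 9.297×10⁹ m² (ratio 4).
S·A_cross = εσ·A_surf·T⁴  ⇒  T⁴ = S/(4σ).
T⁴ = 1.00·1190/(4·5.67×10⁻⁸) = 5.247×10⁹ K⁴.
T = (5.247×10⁹)^(1/4).

T ≈ 269 K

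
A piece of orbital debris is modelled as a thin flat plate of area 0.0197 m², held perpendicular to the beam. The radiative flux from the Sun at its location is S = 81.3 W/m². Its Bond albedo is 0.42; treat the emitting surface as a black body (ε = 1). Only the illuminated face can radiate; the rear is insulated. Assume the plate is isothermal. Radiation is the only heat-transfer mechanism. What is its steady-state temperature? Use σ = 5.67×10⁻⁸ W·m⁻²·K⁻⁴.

T ≈ 170 K

At equilibrium, absorbed power = emitted power.
Absorbing cross-section = A = 0.01970 m²; emitting surface = A = 0.01970 m² (ratio 1).
(1−a)S·A_cross = εσ·A_surf·T⁴  ⇒  T⁴ = (1−a)S/(1σ).
T⁴ = 0.580·81.3/(1·5.67×10⁻⁸) = 8.316×10⁸ K⁴.
T = (8.316×10⁸)^(1/4).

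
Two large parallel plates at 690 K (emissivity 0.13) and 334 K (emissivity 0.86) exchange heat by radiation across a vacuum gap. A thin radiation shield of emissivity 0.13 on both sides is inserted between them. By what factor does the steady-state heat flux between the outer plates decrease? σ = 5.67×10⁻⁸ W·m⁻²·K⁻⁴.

Without shield: q₀ = σΔ(T⁴)/(1/ε₁+1/ε₂−1) with denominator 7.855.
With shield the two gaps are in series; the resistances add: (1/ε₁+1/ε_s−1)+(1/ε_s+1/ε₂−1) = 14.38+7.855 = 22.24.
Heat-flux ratio q₀/q = 22.24/7.855.

factor ≈ 2.83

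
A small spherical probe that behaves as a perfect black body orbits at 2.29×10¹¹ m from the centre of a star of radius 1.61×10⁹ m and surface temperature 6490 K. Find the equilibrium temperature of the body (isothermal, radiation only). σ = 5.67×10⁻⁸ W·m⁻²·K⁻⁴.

The star's surface emits σT_*⁴; at distance d the flux is S = σT_*⁴(R_*/d)².
S = 5.67×10⁻⁸·(6490)⁴·(1.61×10⁹/2.29×10¹¹)² = 4972 W/m².
For an isothermal sphere T⁴ = (1−a)S/(4σ) = 2.192×10¹⁰ K⁴.

T ≈ 385 K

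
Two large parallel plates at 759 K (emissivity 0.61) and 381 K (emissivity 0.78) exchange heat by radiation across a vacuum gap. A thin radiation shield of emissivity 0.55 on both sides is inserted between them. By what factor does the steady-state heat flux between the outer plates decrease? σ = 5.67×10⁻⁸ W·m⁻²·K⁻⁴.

factor ≈ 2.37

Without shield: q₀ = σΔ(T⁴)/(1/ε₁+1/ε₂−1) with denominator 1.921.
With shield the two gaps are in series; the resistances add: (1/ε₁+1/ε_s−1)+(1/ε_s+1/ε₂−1) = 2.458+2.100 = 4.558.
Heat-flux ratio q₀/q = 4.558/1.921.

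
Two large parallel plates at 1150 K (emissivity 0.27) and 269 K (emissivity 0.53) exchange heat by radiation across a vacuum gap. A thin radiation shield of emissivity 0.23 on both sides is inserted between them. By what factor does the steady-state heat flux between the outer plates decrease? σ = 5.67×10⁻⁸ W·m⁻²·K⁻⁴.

Without shield: q₀ = σΔ(T⁴)/(1/ε₁+1/ε₂−1) with denominator 4.590.
With shield the two gaps are in series; the resistances add: (1/ε₁+1/ε_s−1)+(1/ε_s+1/ε₂−1) = 7.052+5.235 = 12.29.
Heat-flux ratio q₀/q = 12.29/4.590.

factor ≈ 2.68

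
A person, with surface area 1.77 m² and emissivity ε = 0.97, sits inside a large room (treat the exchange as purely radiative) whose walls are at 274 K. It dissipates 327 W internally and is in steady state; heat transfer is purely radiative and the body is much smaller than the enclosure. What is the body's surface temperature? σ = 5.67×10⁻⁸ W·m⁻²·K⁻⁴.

T ≈ 308 K

For a small grey body in a large enclosure, net radiated power = εσA(T⁴ − T_w⁴).
Steady state: P = εσA(T⁴ − T_w⁴) with A = 1.77 m².
T⁴ = P/(εσA) + T_w⁴ = 327/(0.97·5.67×10⁻⁸·1.770) + (274)⁴
    = 3.359×10⁹ + 5.636×10⁹ = 8.995×10⁹ K⁴.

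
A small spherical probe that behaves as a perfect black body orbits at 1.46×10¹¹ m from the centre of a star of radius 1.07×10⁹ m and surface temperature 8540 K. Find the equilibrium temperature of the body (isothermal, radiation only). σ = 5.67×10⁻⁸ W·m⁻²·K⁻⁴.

T ≈ 517 K

The star's surface emits σT_*⁴; at distance d the flux is S = σT_*⁴(R_*/d)².
S = 5.67×10⁻⁸·(8540)⁴·(1.07×10⁹/1.46×10¹¹)² = 16200 W/m².
For an isothermal sphere T⁴ = (1−a)S/(4σ) = 7.142×10¹⁰ K⁴.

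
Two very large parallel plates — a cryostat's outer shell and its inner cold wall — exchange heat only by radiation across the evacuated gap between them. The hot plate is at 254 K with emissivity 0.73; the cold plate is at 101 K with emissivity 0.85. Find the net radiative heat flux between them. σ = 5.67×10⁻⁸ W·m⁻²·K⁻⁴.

q ≈ 149 W/m²

For two infinite grey parallel plates, q = σ(T₁⁴ − T₂⁴)/(1/ε₁ + 1/ε₂ − 1).
T₁⁴ − T₂⁴ = 4.162×10⁹ − 1.041×10⁸ = 4.058×10⁹ K⁴.
1/ε₁ + 1/ε₂ − 1 = 1.370 + 1.176 − 1 = 1.546.
q = 5.67×10⁻⁸ × 4.058×10⁹ / 1.546.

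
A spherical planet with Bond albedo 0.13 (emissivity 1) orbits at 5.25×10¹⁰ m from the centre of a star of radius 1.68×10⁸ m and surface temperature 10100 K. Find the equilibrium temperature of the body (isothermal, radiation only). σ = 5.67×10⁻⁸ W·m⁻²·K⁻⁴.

T ≈ 390 K

The star's surface emits σT_*⁴; at distance d the flux is S = σT_*⁴(R_*/d)².
S = 5.67×10⁻⁸·(10100)⁴·(1.68×10⁸/5.25×10¹⁰)² = 6042 W/m².
For an isothermal sphere T⁴ = (1−a)S/(4σ) = 2.318×10¹⁰ K⁴.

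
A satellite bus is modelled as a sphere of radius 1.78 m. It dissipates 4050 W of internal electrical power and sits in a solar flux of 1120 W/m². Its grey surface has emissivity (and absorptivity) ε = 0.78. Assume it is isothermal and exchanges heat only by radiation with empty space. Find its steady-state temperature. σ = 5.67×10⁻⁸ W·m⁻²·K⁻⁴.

At steady state, absorbed solar power + internal power = radiated power.
Absorbed: α·S·A_cross = 0.78·1120·9.954 = 8696 W (cross-section πr²).
Total input = 8696 + 4050 = 12750 W.
Radiated: εσ·A_surf·T⁴ with A_surf = 4πr² = 39.82 m².
T⁴ = 12750/(0.78·5.67×10⁻⁸·39.82) = 7.238×10⁹ K⁴.

T ≈ 292 K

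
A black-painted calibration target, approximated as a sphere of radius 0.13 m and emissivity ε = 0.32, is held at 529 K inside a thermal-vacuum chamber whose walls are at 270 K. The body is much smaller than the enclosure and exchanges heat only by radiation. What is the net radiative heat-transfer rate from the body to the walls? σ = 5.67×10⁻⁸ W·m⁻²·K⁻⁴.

P_net ≈ 281 W

For a small grey body in a large enclosure: P_net = εσA(T_body⁴ − T_wall⁴).
A = 4πr² = 0.2124 m²; T_body⁴ − T_wall⁴ = 7.831×10¹⁰ − 5.314×10⁹ = 7.300×10¹⁰ K⁴.
|P_net| = 0.32·5.67×10⁻⁸·0.2124·7.300×10¹⁰.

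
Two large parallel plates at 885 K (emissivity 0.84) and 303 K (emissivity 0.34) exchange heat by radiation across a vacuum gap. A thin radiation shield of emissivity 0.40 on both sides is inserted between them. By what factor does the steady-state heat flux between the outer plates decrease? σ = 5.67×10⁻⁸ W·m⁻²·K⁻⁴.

factor ≈ 2.28

Without shield: q₀ = σΔ(T⁴)/(1/ε₁+1/ε₂−1) with denominator 3.132.
With shield the two gaps are in series; the resistances add: (1/ε₁+1/ε_s−1)+(1/ε_s+1/ε₂−1) = 2.690+4.441 = 7.132.
Heat-flux ratio q₀/q = 7.132/3.132.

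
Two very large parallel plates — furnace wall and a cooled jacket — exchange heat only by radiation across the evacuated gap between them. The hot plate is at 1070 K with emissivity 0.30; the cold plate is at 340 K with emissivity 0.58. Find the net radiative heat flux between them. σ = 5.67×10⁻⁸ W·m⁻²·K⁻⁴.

q ≈ 18100 W/m²

For two infinite grey parallel plates, q = σ(T₁⁴ − T₂⁴)/(1/ε₁ + 1/ε₂ − 1).
T₁⁴ − T₂⁴ = 1.311×10¹² − 1.336×10¹⁰ = 1.297×10¹² K⁴.
1/ε₁ + 1/ε₂ − 1 = 3.333 + 1.724 − 1 = 4.057.
q = 5.67×10⁻⁸ × 1.297×10¹² / 4.057.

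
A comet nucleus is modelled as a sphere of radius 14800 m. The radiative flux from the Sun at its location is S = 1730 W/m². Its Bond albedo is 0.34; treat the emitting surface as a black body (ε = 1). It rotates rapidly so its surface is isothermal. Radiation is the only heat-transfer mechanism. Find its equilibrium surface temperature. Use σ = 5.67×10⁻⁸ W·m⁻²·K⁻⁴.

T ≈ 266 K

At equilibrium, absorbed power = emitted power.
Absorbing cross-section = πr² = 6.881×10⁸ m²; emitting surface = 4πr² = 2.753×10⁹ m² (ratio 4).
(1−a)S·A_cross = εσ·A_surf·T⁴  ⇒  T⁴ = (1−a)S/(4σ).
T⁴ = 0.660·1730/(4·5.67×10⁻⁸) = 5.034×10⁹ K⁴.
T = (5.034×10⁹)^(1/4).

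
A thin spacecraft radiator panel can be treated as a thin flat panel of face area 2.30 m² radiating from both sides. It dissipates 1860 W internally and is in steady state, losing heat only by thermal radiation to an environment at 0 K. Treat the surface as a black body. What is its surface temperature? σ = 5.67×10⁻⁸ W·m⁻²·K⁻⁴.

Steady state: internal power = radiated power, P = εσA T⁴.
Radiating area A = 2·2.30 = 4.600 m².
T⁴ = P/(εσA) = 1860/(1.0·5.67×10⁻⁸·4.600) = 7.131×10⁹ K⁴.
T = (7.131×10⁹)^(1/4).

T ≈ 291 K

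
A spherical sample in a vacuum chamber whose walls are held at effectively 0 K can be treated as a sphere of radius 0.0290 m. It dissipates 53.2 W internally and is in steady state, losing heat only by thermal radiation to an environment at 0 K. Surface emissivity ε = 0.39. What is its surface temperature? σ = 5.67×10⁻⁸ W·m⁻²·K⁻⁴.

T ≈ 691 K

Steady state: internal power = radiated power, P = εσA T⁴.
Radiating area A = 4πr² = 0.01057 m².
T⁴ = P/(εσA) = 53.2/(0.39·5.67×10⁻⁸·0.01057) = 2.276×10¹¹ K⁴.
T = (2.276×10¹¹)^(1/4).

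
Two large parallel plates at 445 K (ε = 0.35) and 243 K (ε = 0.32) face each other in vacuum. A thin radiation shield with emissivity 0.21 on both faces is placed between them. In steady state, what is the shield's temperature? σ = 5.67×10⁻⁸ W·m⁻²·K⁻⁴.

T_s ≈ 384 K

In steady state the net flux on the hot side equals that on the cold side.
σ(T₁⁴−T_s⁴)/D₁ = σ(T_s⁴−T₂⁴)/D₂, with D₁ = 1/ε₁+1/ε_s−1 = 6.619, D₂ = 1/ε_s+1/ε₂−1 = 6.887.
Solve for T_s⁴: T_s⁴ = (D₂·T₁⁴ + D₁·T₂⁴)/(D₁+D₂) = 2.170×10¹⁰ K⁴.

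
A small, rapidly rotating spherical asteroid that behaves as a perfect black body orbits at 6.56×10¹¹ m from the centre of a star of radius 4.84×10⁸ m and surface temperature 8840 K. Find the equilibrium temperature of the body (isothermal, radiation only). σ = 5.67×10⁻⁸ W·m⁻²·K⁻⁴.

The star's surface emits σT_*⁴; at distance d the flux is S = σT_*⁴(R_*/d)².
S = 5.67×10⁻⁸·(8840)⁴·(4.84×10⁸/6.56×10¹¹)² = 188.5 W/m².
For an isothermal sphere T⁴ = (1−a)S/(4σ) = 8.311×10⁸ K⁴.

T ≈ 170 K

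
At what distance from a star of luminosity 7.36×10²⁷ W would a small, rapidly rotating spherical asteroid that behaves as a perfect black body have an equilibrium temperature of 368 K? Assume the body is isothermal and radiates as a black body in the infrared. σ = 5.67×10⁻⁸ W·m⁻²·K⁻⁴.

For an isothermal black-emitting sphere, (1−a)S·πr² = σ·4πr²·T⁴ ⇒ S = 4σT⁴/(1−a).
S = 4·5.67×10⁻⁸·(368)⁴/1.00 = 4159 W/m².
Flux falls as S = L/(4πd²), so d = √(L/(4πS)) = √(7.36×10²⁷/(4π·4159)).

d ≈ 3.75×10¹¹ m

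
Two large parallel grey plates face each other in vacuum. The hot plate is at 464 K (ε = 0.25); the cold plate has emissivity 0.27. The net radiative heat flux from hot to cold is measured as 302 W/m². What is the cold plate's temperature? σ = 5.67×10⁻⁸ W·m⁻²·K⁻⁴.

T₂ ≈ 321 K

q = σ(T₁⁴ − T₂⁴)/(1/ε₁ + 1/ε₂ − 1); denominator = 6.704.
T₂⁴ = T₁⁴ − q·(1/ε₁+1/ε₂−1)/σ = 4.635×10¹⁰ − 302·6.704/5.67×10⁻⁸
    = 1.065×10¹⁰ K⁴.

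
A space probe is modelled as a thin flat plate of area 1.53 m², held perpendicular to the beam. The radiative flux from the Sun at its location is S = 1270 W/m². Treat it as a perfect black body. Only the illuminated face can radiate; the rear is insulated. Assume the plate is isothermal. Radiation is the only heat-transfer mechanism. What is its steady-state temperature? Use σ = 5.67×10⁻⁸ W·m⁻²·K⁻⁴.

T ≈ 387 K

At equilibrium, absorbed power = emitted power.
Absorbing cross-section = A = 1.530 m²; emitting surface = A = 1.530 m² (ratio 1).
S·A_cross = εσ·A_surf·T⁴  ⇒  T⁴ = S/(1σ).
T⁴ = 1.00·1270/(1·5.67×10⁻⁸) = 2.240×10¹⁰ K⁴.
T = (2.240×10¹⁰)^(1/4).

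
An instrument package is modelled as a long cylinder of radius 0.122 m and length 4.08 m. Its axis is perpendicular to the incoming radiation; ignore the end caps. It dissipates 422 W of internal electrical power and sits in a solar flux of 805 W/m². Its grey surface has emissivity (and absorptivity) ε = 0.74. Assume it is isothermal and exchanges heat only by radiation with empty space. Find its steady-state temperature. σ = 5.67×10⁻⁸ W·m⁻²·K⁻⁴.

T ≈ 297 K

At steady state, absorbed solar power + internal power = radiated power.
Absorbed: α·S·A_cross = 0.74·805·0.9955 = 593.0 W (cross-section 2rL).
Total input = 593.0 + 422 = 1015 W.
Radiated: εσ·A_surf·T⁴ with A_surf = 2πrL = 3.128 m².
T⁴ = 1015/(0.74·5.67×10⁻⁸·3.128) = 7.735×10⁹ K⁴.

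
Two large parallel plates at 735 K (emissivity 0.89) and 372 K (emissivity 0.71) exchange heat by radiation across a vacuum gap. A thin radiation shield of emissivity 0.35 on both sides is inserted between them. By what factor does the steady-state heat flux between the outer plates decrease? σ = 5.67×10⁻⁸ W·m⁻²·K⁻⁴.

factor ≈ 4.08

Without shield: q₀ = σΔ(T⁴)/(1/ε₁+1/ε₂−1) with denominator 1.532.
With shield the two gaps are in series; the resistances add: (1/ε₁+1/ε_s−1)+(1/ε_s+1/ε₂−1) = 2.981+3.266 = 6.246.
Heat-flux ratio q₀/q = 6.246/1.532.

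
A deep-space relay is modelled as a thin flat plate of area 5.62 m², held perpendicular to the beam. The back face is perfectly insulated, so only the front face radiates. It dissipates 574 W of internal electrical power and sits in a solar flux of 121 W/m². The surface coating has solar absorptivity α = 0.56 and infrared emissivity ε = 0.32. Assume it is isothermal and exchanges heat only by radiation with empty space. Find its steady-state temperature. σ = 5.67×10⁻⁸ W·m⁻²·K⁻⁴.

At steady state, absorbed solar power + internal power = radiated power.
Absorbed: α·S·A_cross = 0.56·121·5.620 = 380.8 W (cross-section A).
Total input = 380.8 + 574 = 954.8 W.
Radiated: εσ·A_surf·T⁴ with A_surf = A = 5.620 m².
T⁴ = 954.8/(0.32·5.67×10⁻⁸·5.620) = 9.364×10⁹ K⁴.

T ≈ 311 K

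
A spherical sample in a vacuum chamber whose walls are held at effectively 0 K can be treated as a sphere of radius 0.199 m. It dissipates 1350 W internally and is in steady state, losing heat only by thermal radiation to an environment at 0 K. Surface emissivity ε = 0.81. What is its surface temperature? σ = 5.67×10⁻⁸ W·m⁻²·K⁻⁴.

T ≈ 493 K

Steady state: internal power = radiated power, P = εσA T⁴.
Radiating area A = 4πr² = 0.4976 m².
T⁴ = P/(εσA) = 1350/(0.81·5.67×10⁻⁸·0.4976) = 5.907×10¹⁰ K⁴.
T = (5.907×10¹⁰)^(1/4).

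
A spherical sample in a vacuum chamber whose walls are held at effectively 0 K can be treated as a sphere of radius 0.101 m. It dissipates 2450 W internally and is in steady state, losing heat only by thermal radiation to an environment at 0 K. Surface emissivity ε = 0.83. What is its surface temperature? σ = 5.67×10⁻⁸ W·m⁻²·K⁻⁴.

Steady state: internal power = radiated power, P = εσA T⁴.
Radiating area A = 4πr² = 0.1282 m².
T⁴ = P/(εσA) = 2450/(0.83·5.67×10⁻⁸·0.1282) = 4.061×10¹¹ K⁴.
T = (4.061×10¹¹)^(1/4).

T ≈ 798 K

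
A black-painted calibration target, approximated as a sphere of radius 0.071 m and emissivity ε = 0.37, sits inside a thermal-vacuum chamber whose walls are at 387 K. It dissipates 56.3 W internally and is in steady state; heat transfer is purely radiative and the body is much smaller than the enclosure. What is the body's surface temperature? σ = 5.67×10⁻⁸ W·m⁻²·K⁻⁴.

T ≈ 505 K

For a small grey body in a large enclosure, net radiated power = εσA(T⁴ − T_w⁴).
Steady state: P = εσA(T⁴ − T_w⁴) with A = 4πr² = 0.06335 m².
T⁴ = P/(εσA) + T_w⁴ = 56.3/(0.37·5.67×10⁻⁸·0.06335) + (387)⁴
    = 4.236×10¹⁰ + 2.243×10¹⁰ = 6.479×10¹⁰ K⁴.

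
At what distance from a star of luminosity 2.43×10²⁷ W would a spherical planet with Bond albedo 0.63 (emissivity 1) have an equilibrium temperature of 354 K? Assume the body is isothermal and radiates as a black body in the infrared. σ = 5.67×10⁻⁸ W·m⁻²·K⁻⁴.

For an isothermal black-emitting sphere, (1−a)S·πr² = σ·4πr²·T⁴ ⇒ S = 4σT⁴/(1−a).
S = 4·5.67×10⁻⁸·(354)⁴/0.370 = 9626 W/m².
Flux falls as S = L/(4πd²), so d = √(L/(4πS)) = √(2.43×10²⁷/(4π·9626)).

d ≈ 1.42×10¹¹ m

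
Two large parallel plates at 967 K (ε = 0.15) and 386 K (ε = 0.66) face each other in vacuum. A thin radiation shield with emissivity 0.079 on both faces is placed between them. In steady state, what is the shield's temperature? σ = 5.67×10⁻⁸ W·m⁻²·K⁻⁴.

T_s ≈ 784 K

In steady state the net flux on the hot side equals that on the cold side.
σ(T₁⁴−T_s⁴)/D₁ = σ(T_s⁴−T₂⁴)/D₂, with D₁ = 1/ε₁+1/ε_s−1 = 18.32, D₂ = 1/ε_s+1/ε₂−1 = 13.17.
Solve for T_s⁴: T_s⁴ = (D₂·T₁⁴ + D₁·T₂⁴)/(D₁+D₂) = 3.786×10¹¹ K⁴.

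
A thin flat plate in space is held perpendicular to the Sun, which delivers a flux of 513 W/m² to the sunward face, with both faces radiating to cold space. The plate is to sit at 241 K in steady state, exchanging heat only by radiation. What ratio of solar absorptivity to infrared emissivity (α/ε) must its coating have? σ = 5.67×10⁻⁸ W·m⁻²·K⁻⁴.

α/ε ≈ 0.746

Balance: αS·A = εσ·2A·T⁴ ⇒ α/ε = 2σT⁴/S.
α/ε = 2·5.67×10⁻⁸·(241)⁴/513 = 2·5.67×10⁻⁸·3.373×10⁹/513.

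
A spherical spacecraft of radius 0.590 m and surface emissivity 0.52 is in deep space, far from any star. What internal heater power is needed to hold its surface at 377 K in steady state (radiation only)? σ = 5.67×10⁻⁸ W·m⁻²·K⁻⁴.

P ≈ 2610 W

P = εσ·4πr²·T⁴.
4πr² = 4.374 m²; T⁴ = 2.020×10¹⁰ K⁴.
P = 0.52·5.67×10⁻⁸·4.374·2.020×10¹⁰.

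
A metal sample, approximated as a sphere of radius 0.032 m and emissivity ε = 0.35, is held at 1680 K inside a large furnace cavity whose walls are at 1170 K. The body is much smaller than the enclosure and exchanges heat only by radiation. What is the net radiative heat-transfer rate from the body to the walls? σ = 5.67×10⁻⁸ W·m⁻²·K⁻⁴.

For a small grey body in a large enclosure: P_net = εσA(T_body⁴ − T_wall⁴).
A = 4πr² = 0.01287 m²; T_body⁴ − T_wall⁴ = 7.966×10¹² − 1.874×10¹² = 6.092×10¹² K⁴.
|P_net| = 0.35·5.67×10⁻⁸·0.01287·6.092×10¹².

P_net ≈ 1560 W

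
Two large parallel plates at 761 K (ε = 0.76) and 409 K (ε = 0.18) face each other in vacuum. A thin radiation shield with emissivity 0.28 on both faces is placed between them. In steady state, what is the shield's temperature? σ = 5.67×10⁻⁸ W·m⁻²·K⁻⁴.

T_s ≈ 697 K

In steady state the net flux on the hot side equals that on the cold side.
σ(T₁⁴−T_s⁴)/D₁ = σ(T_s⁴−T₂⁴)/D₂, with D₁ = 1/ε₁+1/ε_s−1 = 3.887, D₂ = 1/ε_s+1/ε₂−1 = 8.127.
Solve for T_s⁴: T_s⁴ = (D₂·T₁⁴ + D₁·T₂⁴)/(D₁+D₂) = 2.359×10¹¹ K⁴.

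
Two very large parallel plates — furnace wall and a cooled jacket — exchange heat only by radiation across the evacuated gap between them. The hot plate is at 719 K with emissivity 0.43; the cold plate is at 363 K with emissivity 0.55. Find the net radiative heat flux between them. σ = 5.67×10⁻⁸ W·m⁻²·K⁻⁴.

q ≈ 4510 W/m²

For two infinite grey parallel plates, q = σ(T₁⁴ − T₂⁴)/(1/ε₁ + 1/ε₂ − 1).
T₁⁴ − T₂⁴ = 2.672×10¹¹ − 1.736×10¹⁰ = 2.499×10¹¹ K⁴.
1/ε₁ + 1/ε₂ − 1 = 2.326 + 1.818 − 1 = 3.144.
q = 5.67×10⁻⁸ × 2.499×10¹¹ / 3.144.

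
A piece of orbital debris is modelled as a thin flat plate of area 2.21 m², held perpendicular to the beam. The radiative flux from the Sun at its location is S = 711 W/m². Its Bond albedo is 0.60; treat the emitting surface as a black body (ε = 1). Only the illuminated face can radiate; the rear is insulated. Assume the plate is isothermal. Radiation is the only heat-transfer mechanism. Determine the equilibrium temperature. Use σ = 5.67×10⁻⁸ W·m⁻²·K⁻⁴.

At equilibrium, absorbed power = emitted power.
Absorbing cross-section = A = 2.210 m²; emitting surface = A = 2.210 m² (ratio 1).
(1−a)S·A_cross = εσ·A_surf·T⁴  ⇒  T⁴ = (1−a)S/(1σ).
T⁴ = 0.400·711/(1·5.67×10⁻⁸) = 5.016×10⁹ K⁴.
T = (5.016×10⁹)^(1/4).

T ≈ 266 K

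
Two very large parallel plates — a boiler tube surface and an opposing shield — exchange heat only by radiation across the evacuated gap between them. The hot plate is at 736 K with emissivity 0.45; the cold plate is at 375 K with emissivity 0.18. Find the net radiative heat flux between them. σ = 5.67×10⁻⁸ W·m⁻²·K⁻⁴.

q ≈ 2290 W/m²

For two infinite grey parallel plates, q = σ(T₁⁴ − T₂⁴)/(1/ε₁ + 1/ε₂ − 1).
T₁⁴ − T₂⁴ = 2.934×10¹¹ − 1.978×10¹⁰ = 2.737×10¹¹ K⁴.
1/ε₁ + 1/ε₂ − 1 = 2.222 + 5.556 − 1 = 6.778.
q = 5.67×10⁻⁸ × 2.737×10¹¹ / 6.778.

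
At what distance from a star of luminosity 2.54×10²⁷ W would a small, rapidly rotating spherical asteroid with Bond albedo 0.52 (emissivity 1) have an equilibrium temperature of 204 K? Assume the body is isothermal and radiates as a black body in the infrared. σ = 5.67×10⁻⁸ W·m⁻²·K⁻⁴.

For an isothermal black-emitting sphere, (1−a)S·πr² = σ·4πr²·T⁴ ⇒ S = 4σT⁴/(1−a).
S = 4·5.67×10⁻⁸·(204)⁴/0.480 = 818.3 W/m².
Flux falls as S = L/(4πd²), so d = √(L/(4πS)) = √(2.54×10²⁷/(4π·818.3)).

d ≈ 4.97×10¹¹ m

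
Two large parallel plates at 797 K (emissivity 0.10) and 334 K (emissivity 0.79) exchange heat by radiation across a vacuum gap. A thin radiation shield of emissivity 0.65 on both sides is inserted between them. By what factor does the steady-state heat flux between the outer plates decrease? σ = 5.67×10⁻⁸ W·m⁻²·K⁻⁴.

Without shield: q₀ = σΔ(T⁴)/(1/ε₁+1/ε₂−1) with denominator 10.27.
With shield the two gaps are in series; the resistances add: (1/ε₁+1/ε_s−1)+(1/ε_s+1/ε₂−1) = 10.54+1.804 = 12.34.
Heat-flux ratio q₀/q = 12.34/10.27.

factor ≈ 1.20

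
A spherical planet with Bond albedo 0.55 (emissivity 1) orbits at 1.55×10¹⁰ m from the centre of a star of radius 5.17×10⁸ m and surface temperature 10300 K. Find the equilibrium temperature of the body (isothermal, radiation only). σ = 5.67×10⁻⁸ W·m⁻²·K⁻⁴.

The star's surface emits σT_*⁴; at distance d the flux is S = σT_*⁴(R_*/d)².
S = 5.67×10⁻⁸·(10300)⁴·(5.17×10⁸/1.55×10¹⁰)² = 7.100×10⁵ W/m².
For an isothermal sphere T⁴ = (1−a)S/(4σ) = 1.409×10¹² K⁴.

T ≈ 1090 K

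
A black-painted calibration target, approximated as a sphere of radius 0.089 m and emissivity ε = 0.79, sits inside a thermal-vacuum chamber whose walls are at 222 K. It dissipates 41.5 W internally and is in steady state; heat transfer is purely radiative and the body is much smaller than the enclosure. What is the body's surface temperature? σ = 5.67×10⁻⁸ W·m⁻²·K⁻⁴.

For a small grey body in a large enclosure, net radiated power = εσA(T⁴ − T_w⁴).
Steady state: P = εσA(T⁴ − T_w⁴) with A = 4πr² = 0.09954 m².
T⁴ = P/(εσA) + T_w⁴ = 41.5/(0.79·5.67×10⁻⁸·0.09954) + (222)⁴
    = 9.308×10⁹ + 2.429×10⁹ = 1.174×10¹⁰ K⁴.

T ≈ 329 K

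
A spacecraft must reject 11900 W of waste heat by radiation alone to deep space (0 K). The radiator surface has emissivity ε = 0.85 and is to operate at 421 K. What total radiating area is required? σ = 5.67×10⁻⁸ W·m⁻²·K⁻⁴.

A ≈ 7.86 m²

P = εσA T⁴ ⇒ A = P/(εσT⁴).
T⁴ = 3.141×10¹⁰ K⁴.
A = 11900/(0.85 × 5.67×10⁻⁸ × 3.141×10¹⁰).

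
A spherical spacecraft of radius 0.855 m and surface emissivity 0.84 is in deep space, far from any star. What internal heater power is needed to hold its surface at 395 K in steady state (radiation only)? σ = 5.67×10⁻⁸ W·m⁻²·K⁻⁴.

P ≈ 10700 W

P = εσ·4πr²·T⁴.
4πr² = 9.186 m²; T⁴ = 2.434×10¹⁰ K⁴.
P = 0.84·5.67×10⁻⁸·9.186·2.434×10¹⁰.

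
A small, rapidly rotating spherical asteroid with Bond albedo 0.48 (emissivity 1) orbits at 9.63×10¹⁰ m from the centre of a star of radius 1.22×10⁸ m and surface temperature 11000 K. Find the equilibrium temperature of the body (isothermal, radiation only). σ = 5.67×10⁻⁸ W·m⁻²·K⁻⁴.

T ≈ 235 K

The star's surface emits σT_*⁴; at distance d the flux is S = σT_*⁴(R_*/d)².
S = 5.67×10⁻⁸·(11000)⁴·(1.22×10⁸/9.63×10¹⁰)² = 1332 W/m².
For an isothermal sphere T⁴ = (1−a)S/(4σ) = 3.055×10⁹ K⁴.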